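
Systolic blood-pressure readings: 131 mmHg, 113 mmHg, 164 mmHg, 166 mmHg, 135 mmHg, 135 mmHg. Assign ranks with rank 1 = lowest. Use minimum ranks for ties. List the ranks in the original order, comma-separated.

2, 1, 5, 6, 3, 3

Sorted (ascending): 113, 131, 135, 135, 164, 166
The 2 values of 135 occupy positions 3–4 → each gets rank 3.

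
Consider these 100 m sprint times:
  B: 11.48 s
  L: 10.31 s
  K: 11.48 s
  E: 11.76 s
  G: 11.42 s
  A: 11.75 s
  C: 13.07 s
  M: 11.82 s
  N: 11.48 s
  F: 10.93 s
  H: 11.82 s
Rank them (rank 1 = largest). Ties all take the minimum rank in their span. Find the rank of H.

2

Sorted (descending): 13.07, 11.82, 11.82, 11.76, 11.75, 11.48, 11.48, 11.48, 11.42, 10.93, 10.31
The 2 values of 11.82 occupy positions 2–3 → each gets rank 2.
The 3 values of 11.48 occupy positions 6–8 → each gets rank 6.
H has value 11.82 s → rank 2.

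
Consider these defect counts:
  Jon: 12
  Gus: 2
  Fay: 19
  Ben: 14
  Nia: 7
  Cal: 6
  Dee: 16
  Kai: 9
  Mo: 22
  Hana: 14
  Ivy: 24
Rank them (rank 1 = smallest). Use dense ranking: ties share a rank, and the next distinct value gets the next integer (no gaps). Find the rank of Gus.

Sorted (ascending): 2, 6, 7, 9, 12, 14, 14, 16, 19, 22, 24
The 2 values of 14 share dense rank 6.
Remaining distinct values take the next consecutive integers.
Gus has value 2 → rank 1.

1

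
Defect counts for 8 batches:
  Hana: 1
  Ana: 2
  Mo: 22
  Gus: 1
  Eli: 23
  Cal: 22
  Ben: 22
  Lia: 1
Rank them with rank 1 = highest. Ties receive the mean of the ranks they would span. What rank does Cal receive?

Sorted (descending): 23, 22, 22, 22, 2, 1, 1, 1
The 3 values of 22 occupy positions 2–4 → average rank 3.
The 3 values of 1 occupy positions 6–8 → average rank 7.
Cal has value 22 → rank 3.

3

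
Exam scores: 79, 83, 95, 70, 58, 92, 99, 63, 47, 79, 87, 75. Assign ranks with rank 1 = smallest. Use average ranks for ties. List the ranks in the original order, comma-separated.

Sorted (ascending): 47, 58, 63, 70, 75, 79, 79, 83, 87, 92, 95, 99
The 2 values of 79 occupy positions 6–7 → average rank (6+7)/2 = 6.5.

6.5, 8, 11, 4, 2, 10, 12, 3, 1, 6.5, 9, 5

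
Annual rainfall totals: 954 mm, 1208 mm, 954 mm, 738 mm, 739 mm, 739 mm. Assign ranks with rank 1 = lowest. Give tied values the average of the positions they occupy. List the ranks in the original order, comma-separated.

Sorted (ascending): 738, 739, 739, 954, 954, 1208
The 2 values of 739 occupy positions 2–3 → average rank (2+3)/2 = 2.5.
The 2 values of 954 occupy positions 4–5 → average rank (4+5)/2 = 4.5.

4.5, 6, 4.5, 1, 2.5, 2.5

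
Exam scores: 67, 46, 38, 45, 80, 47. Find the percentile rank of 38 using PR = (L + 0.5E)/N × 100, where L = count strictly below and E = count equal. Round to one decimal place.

8.3

N = 6.
Strictly below 38: 0. Equal to 38: 1.
PR = (0 + 0.5·1)/6 × 100 = 8.3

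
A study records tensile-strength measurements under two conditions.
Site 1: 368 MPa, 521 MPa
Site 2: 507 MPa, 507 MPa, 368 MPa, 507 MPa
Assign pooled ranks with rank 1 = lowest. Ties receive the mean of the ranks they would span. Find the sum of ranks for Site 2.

13.5

Sorted (ascending): 368, 368, 507, 507, 507, 521
The 2 values of 368 occupy positions 1–2 → average rank (1+2)/2 = 1.5.
The 3 values of 507 occupy positions 3–5 → average rank 4.
Site 2 values → pooled ranks: 507→4, 507→4, 368→1.5, 507→4
Rank sum = 4 + 4 + 1.5 + 4 = 13.5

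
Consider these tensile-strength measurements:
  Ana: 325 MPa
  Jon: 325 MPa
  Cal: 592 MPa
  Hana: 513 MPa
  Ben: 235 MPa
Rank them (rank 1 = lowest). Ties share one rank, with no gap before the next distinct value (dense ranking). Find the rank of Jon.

2

Sorted (ascending): 235, 325, 325, 513, 592
The 2 values of 325 share dense rank 2.
Remaining distinct values take the next consecutive integers.
Jon has value 325 MPa → rank 2.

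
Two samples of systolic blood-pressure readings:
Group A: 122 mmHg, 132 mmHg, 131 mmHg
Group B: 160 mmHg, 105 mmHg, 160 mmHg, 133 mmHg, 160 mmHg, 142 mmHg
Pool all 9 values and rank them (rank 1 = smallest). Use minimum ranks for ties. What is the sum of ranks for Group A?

9

Sorted (ascending): 105, 122, 131, 132, 133, 142, 160, 160, 160
The 3 values of 160 occupy positions 7–9 → each gets rank 7.
Group A values → pooled ranks: 122→2, 132→4, 131→3
Rank sum = 2 + 4 + 3 = 9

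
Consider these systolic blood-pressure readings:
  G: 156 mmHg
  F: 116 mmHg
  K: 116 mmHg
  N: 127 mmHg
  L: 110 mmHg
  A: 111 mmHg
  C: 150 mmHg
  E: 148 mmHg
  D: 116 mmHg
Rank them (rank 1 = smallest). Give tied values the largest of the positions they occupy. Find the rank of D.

5

Sorted (ascending): 110, 111, 116, 116, 116, 127, 148, 150, 156
The 3 values of 116 occupy positions 3–5 → each gets rank 5.
D has value 116 mmHg → rank 5.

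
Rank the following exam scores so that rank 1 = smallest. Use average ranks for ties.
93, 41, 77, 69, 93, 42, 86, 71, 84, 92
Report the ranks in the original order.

Sorted (ascending): 41, 42, 69, 71, 77, 84, 86, 92, 93, 93
The 2 values of 93 occupy positions 9–10 → average rank (9+10)/2 = 9.5.

9.5, 1, 5, 3, 9.5, 2, 7, 4, 6, 8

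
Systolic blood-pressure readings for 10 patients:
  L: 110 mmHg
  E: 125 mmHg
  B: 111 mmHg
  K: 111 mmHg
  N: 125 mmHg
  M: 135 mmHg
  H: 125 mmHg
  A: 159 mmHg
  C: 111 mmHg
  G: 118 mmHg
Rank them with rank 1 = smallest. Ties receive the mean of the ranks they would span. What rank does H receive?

Sorted (ascending): 110, 111, 111, 111, 118, 125, 125, 125, 135, 159
The 3 values of 111 occupy positions 2–4 → average rank 3.
The 3 values of 125 occupy positions 6–8 → average rank 7.
H has value 125 mmHg → rank 7.

7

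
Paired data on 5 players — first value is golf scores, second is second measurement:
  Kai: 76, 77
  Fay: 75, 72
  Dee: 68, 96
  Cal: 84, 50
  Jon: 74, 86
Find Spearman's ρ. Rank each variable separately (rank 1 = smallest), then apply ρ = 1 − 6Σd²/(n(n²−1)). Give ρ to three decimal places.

Ranks of variable 1: 4, 3, 1, 5, 2
Ranks of variable 2: 3, 2, 5, 1, 4
d = r₁ − r₂: 1, 1, -4, 4, -2
d²: 1, 1, 16, 16, 4; Σd² = 38
ρ = 1 − 6·38/(5·24) = 1 − 228/120 = -0.900

-0.900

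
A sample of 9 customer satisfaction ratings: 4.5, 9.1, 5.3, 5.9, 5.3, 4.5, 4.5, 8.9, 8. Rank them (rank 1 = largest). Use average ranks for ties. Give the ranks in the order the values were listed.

Sorted (descending): 9.1, 8.9, 8, 5.9, 5.3, 5.3, 4.5, 4.5, 4.5
The 2 values of 5.3 occupy positions 5–6 → average rank (5+6)/2 = 5.5.
The 3 values of 4.5 occupy positions 7–9 → average rank 8.

8, 1, 5.5, 4, 5.5, 8, 8, 2, 3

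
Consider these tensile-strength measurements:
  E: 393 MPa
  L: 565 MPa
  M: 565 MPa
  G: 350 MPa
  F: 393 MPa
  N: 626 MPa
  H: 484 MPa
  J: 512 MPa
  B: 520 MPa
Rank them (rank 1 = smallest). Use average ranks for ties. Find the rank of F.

2.5

Sorted (ascending): 350, 393, 393, 484, 512, 520, 565, 565, 626
The 2 values of 393 occupy positions 2–3 → average rank (2+3)/2 = 2.5.
The 2 values of 565 occupy positions 7–8 → average rank (7+8)/2 = 7.5.
F has value 393 MPa → rank 2.5.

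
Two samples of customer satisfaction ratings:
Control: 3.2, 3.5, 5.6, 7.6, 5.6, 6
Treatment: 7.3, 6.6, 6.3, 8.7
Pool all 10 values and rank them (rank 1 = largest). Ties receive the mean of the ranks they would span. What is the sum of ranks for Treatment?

Sorted (descending): 8.7, 7.6, 7.3, 6.6, 6.3, 6, 5.6, 5.6, 3.5, 3.2
The 2 values of 5.6 occupy positions 7–8 → average rank (7+8)/2 = 7.5.
Treatment values → pooled ranks: 7.3→3, 6.6→4, 6.3→5, 8.7→1
Rank sum = 3 + 4 + 5 + 1 = 13

13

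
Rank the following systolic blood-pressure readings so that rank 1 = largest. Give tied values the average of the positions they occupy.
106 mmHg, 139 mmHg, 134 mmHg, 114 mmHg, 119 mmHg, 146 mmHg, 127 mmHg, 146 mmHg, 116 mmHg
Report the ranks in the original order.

Sorted (descending): 146, 146, 139, 134, 127, 119, 116, 114, 106
The 2 values of 146 occupy positions 1–2 → average rank (1+2)/2 = 1.5.

9, 3, 4, 8, 6, 1.5, 5, 1.5, 7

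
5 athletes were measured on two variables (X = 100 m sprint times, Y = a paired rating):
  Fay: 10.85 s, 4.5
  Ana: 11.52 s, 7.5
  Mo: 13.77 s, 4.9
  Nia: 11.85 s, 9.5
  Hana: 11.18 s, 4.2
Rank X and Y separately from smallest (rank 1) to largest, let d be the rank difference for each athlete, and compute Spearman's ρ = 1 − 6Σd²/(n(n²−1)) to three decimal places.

Ranks of variable 1: 1, 3, 5, 4, 2
Ranks of variable 2: 2, 4, 3, 5, 1
d = r₁ − r₂: -1, -1, 2, -1, 1
d²: 1, 1, 4, 1, 1; Σd² = 8
ρ = 1 − 6·8/(5·24) = 1 − 48/120 = 0.600

0.600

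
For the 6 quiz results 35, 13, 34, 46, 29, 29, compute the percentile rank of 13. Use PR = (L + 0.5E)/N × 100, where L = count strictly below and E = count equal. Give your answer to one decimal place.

N = 6.
Strictly below 13: 0. Equal to 13: 1.
PR = (0 + 0.5·1)/6 × 100 = 8.3

8.3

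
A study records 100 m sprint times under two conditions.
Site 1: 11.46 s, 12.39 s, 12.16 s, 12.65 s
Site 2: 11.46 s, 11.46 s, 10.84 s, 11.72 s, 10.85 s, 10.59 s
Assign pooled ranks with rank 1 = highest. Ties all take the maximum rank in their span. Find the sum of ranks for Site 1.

Sorted (descending): 12.65, 12.39, 12.16, 11.72, 11.46, 11.46, 11.46, 10.85, 10.84, 10.59
The 3 values of 11.46 occupy positions 5–7 → each gets rank 7.
Site 1 values → pooled ranks: 11.46→7, 12.39→2, 12.16→3, 12.65→1
Rank sum = 7 + 2 + 3 + 1 = 13

13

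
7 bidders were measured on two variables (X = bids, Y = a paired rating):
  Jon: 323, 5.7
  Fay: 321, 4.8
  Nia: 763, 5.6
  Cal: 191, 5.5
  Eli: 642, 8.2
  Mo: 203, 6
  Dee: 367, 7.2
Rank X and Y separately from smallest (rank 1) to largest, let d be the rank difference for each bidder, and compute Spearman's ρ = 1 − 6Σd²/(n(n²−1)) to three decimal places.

Ranks of variable 1: 4, 3, 7, 1, 6, 2, 5
Ranks of variable 2: 4, 1, 3, 2, 7, 5, 6
d = r₁ − r₂: 0, 2, 4, -1, -1, -3, -1
d²: 0, 4, 16, 1, 1, 9, 1; Σd² = 32
ρ = 1 − 6·32/(7·48) = 1 − 192/336 = 0.429

0.429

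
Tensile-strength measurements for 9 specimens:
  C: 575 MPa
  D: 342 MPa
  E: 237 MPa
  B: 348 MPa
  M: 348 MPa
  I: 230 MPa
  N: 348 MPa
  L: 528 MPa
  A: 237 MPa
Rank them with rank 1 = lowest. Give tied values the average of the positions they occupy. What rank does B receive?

Sorted (ascending): 230, 237, 237, 342, 348, 348, 348, 528, 575
The 2 values of 237 occupy positions 2–3 → average rank (2+3)/2 = 2.5.
The 3 values of 348 occupy positions 5–7 → average rank 6.
B has value 348 MPa → rank 6.

6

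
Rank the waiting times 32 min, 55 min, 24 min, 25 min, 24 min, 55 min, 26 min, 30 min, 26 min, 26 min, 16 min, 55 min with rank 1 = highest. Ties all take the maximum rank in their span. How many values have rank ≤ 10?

9

Sorted (descending): 55, 55, 55, 32, 30, 26, 26, 26, 25, 24, 24, 16
The 3 values of 55 occupy positions 1–3 → each gets rank 3.
The 3 values of 26 occupy positions 6–8 → each gets rank 8.
The 2 values of 24 occupy positions 10–11 → each gets rank 11.
Ranks ≤ 10: {3, 3, 3, 4, 5, 8, 8, 8, 9} → 9 values.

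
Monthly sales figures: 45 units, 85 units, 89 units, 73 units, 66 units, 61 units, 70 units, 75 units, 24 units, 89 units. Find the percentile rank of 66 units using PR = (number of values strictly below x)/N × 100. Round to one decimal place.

30.0

N = 10.
Strictly below 66: 3. Equal to 66: 1.
PR = 3/10 × 100 = 30.0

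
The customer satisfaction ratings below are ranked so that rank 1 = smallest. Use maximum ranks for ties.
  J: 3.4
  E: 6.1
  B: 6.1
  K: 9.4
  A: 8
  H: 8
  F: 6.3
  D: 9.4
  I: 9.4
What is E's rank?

3

Sorted (ascending): 3.4, 6.1, 6.1, 6.3, 8, 8, 9.4, 9.4, 9.4
The 2 values of 6.1 occupy positions 2–3 → each gets rank 3.
The 2 values of 8 occupy positions 5–6 → each gets rank 6.
The 3 values of 9.4 occupy positions 7–9 → each gets rank 9.
E has value 6.1 → rank 3.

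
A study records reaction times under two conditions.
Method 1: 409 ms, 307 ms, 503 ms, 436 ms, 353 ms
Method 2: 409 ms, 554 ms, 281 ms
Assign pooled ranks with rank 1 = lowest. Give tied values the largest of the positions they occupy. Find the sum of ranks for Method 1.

23

Sorted (ascending): 281, 307, 353, 409, 409, 436, 503, 554
The 2 values of 409 occupy positions 4–5 → each gets rank 5.
Method 1 values → pooled ranks: 409→5, 307→2, 503→7, 436→6, 353→3
Rank sum = 5 + 2 + 7 + 6 + 3 = 23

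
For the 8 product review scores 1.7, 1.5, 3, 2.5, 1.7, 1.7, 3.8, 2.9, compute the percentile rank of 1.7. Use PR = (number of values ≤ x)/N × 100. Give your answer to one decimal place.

N = 8.
Strictly below 1.7: 1. Equal to 1.7: 3.
PR = 4/8 × 100 = 50.0

50.0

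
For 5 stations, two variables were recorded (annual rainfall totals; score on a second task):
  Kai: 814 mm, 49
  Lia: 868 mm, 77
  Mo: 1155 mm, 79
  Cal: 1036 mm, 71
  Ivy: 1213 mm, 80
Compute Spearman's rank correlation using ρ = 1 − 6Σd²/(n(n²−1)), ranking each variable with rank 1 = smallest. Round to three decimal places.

0.900

Ranks of variable 1: 1, 2, 4, 3, 5
Ranks of variable 2: 1, 3, 4, 2, 5
d = r₁ − r₂: 0, -1, 0, 1, 0
d²: 0, 1, 0, 1, 0; Σd² = 2
ρ = 1 − 6·2/(5·24) = 1 − 12/120 = 0.900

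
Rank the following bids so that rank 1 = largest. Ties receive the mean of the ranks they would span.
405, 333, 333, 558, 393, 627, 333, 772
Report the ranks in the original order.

Sorted (descending): 772, 627, 558, 405, 393, 333, 333, 333
The 3 values of 333 occupy positions 6–8 → average rank 7.

4, 7, 7, 3, 5, 2, 7, 1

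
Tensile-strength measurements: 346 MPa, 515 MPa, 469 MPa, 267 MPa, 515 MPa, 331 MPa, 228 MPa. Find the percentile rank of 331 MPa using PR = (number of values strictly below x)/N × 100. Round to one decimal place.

N = 7.
Strictly below 331: 2. Equal to 331: 1.
PR = 2/7 × 100 = 28.6

28.6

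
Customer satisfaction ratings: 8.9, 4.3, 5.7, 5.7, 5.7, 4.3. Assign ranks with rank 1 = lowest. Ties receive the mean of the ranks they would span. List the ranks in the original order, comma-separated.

6, 1.5, 4, 4, 4, 1.5

Sorted (ascending): 4.3, 4.3, 5.7, 5.7, 5.7, 8.9
The 2 values of 4.3 occupy positions 1–2 → average rank (1+2)/2 = 1.5.
The 3 values of 5.7 occupy positions 3–5 → average rank 4.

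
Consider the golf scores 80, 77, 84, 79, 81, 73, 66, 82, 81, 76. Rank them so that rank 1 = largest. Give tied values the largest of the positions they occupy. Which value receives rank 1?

Sorted (descending): 84, 82, 81, 81, 80, 79, 77, 76, 73, 66
The 2 values of 81 occupy positions 3–4 → each gets rank 4.
Rank 1 → value 84.

84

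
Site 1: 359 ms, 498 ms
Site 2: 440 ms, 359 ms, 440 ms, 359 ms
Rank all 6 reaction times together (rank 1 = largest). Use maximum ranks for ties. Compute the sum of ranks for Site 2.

Sorted (descending): 498, 440, 440, 359, 359, 359
The 2 values of 440 occupy positions 2–3 → each gets rank 3.
The 3 values of 359 occupy positions 4–6 → each gets rank 6.
Site 2 values → pooled ranks: 440→3, 359→6, 440→3, 359→6
Rank sum = 3 + 6 + 3 + 6 = 18

18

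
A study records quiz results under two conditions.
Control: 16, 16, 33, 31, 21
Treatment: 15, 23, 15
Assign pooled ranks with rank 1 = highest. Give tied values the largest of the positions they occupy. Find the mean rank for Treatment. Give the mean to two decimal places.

Sorted (descending): 33, 31, 23, 21, 16, 16, 15, 15
The 2 values of 16 occupy positions 5–6 → each gets rank 6.
The 2 values of 15 occupy positions 7–8 → each gets rank 8.
Treatment values → pooled ranks: 15→8, 23→3, 15→8
Mean rank = (8 + 3 + 8) / 3 = 6.33

6.33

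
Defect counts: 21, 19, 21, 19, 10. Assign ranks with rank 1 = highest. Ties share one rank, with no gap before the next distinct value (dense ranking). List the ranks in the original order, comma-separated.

1, 2, 1, 2, 3

Sorted (descending): 21, 21, 19, 19, 10
The 2 values of 21 share dense rank 1.
The 2 values of 19 share dense rank 2.
Remaining distinct values take the next consecutive integers.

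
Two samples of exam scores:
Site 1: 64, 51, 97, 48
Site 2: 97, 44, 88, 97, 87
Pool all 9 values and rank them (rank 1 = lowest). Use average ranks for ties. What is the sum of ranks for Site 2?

Sorted (ascending): 44, 48, 51, 64, 87, 88, 97, 97, 97
The 3 values of 97 occupy positions 7–9 → average rank 8.
Site 2 values → pooled ranks: 97→8, 44→1, 88→6, 97→8, 87→5
Rank sum = 8 + 1 + 6 + 8 + 5 = 28

28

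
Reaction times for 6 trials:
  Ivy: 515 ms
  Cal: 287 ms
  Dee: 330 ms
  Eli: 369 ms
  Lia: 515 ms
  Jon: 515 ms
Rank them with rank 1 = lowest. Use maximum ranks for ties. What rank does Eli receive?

3

Sorted (ascending): 287, 330, 369, 515, 515, 515
The 3 values of 515 occupy positions 4–6 → each gets rank 6.
Eli has value 369 ms → rank 3.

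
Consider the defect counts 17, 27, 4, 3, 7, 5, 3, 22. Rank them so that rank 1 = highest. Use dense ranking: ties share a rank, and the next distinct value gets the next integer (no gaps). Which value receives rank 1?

27

Sorted (descending): 27, 22, 17, 7, 5, 4, 3, 3
The 2 values of 3 share dense rank 7.
Remaining distinct values take the next consecutive integers.
Rank 1 → value 27.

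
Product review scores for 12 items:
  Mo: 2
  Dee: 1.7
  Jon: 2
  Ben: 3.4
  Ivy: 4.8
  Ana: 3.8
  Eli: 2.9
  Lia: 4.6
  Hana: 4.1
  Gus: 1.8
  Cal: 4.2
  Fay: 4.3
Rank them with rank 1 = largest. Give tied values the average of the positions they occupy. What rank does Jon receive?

9.5

Sorted (descending): 4.8, 4.6, 4.3, 4.2, 4.1, 3.8, 3.4, 2.9, 2, 2, 1.8, 1.7
The 2 values of 2 occupy positions 9–10 → average rank (9+10)/2 = 9.5.
Jon has value 2 → rank 9.5.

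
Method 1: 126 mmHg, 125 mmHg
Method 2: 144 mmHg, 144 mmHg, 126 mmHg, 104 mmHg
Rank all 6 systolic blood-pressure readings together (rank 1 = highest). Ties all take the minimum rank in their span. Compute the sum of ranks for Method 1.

8

Sorted (descending): 144, 144, 126, 126, 125, 104
The 2 values of 144 occupy positions 1–2 → each gets rank 1.
The 2 values of 126 occupy positions 3–4 → each gets rank 3.
Method 1 values → pooled ranks: 126→3, 125→5
Rank sum = 3 + 5 = 8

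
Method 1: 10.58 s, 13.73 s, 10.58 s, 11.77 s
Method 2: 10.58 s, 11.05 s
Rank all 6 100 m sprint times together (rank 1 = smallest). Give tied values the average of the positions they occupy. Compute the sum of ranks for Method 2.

Sorted (ascending): 10.58, 10.58, 10.58, 11.05, 11.77, 13.73
The 3 values of 10.58 occupy positions 1–3 → average rank 2.
Method 2 values → pooled ranks: 10.58→2, 11.05→4
Rank sum = 2 + 4 = 6

6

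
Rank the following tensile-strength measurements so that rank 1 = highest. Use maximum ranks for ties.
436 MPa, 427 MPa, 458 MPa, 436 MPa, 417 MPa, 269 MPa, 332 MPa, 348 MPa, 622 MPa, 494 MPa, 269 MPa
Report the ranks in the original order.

5, 6, 3, 5, 7, 11, 9, 8, 1, 2, 11

Sorted (descending): 622, 494, 458, 436, 436, 427, 417, 348, 332, 269, 269
The 2 values of 436 occupy positions 4–5 → each gets rank 5.
The 2 values of 269 occupy positions 10–11 → each gets rank 11.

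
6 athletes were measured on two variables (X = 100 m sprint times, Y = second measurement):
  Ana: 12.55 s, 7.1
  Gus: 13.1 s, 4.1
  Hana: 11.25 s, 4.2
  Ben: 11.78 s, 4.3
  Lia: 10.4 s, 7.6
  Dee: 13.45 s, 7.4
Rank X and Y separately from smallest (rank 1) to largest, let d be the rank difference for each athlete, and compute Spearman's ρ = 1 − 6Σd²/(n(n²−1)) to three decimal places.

Ranks of variable 1: 4, 5, 2, 3, 1, 6
Ranks of variable 2: 4, 1, 2, 3, 6, 5
d = r₁ − r₂: 0, 4, 0, 0, -5, 1
d²: 0, 16, 0, 0, 25, 1; Σd² = 42
ρ = 1 − 6·42/(6·35) = 1 − 252/210 = -0.200

-0.200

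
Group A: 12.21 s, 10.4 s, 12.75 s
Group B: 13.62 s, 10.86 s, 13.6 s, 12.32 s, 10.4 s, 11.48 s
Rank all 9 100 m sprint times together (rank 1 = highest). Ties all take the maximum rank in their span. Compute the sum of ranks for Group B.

29

Sorted (descending): 13.62, 13.6, 12.75, 12.32, 12.21, 11.48, 10.86, 10.4, 10.4
The 2 values of 10.4 occupy positions 8–9 → each gets rank 9.
Group B values → pooled ranks: 13.62→1, 10.86→7, 13.6→2, 12.32→4, 10.4→9, 11.48→6
Rank sum = 1 + 7 + 2 + 4 + 9 + 6 = 29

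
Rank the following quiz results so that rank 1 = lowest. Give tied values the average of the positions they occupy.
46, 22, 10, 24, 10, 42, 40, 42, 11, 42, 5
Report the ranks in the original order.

Sorted (ascending): 5, 10, 10, 11, 22, 24, 40, 42, 42, 42, 46
The 2 values of 10 occupy positions 2–3 → average rank (2+3)/2 = 2.5.
The 3 values of 42 occupy positions 8–10 → average rank 9.

11, 5, 2.5, 6, 2.5, 9, 7, 9, 4, 9, 1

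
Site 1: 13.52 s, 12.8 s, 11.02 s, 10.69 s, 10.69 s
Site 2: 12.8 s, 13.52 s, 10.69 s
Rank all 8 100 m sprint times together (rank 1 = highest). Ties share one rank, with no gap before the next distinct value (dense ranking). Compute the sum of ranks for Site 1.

Sorted (descending): 13.52, 13.52, 12.8, 12.8, 11.02, 10.69, 10.69, 10.69
The 2 values of 13.52 share dense rank 1.
The 2 values of 12.8 share dense rank 2.
The 3 values of 10.69 share dense rank 4.
Remaining distinct values take the next consecutive integers.
Site 1 values → pooled ranks: 13.52→1, 12.8→2, 11.02→3, 10.69→4, 10.69→4
Rank sum = 1 + 2 + 3 + 4 + 4 = 14

14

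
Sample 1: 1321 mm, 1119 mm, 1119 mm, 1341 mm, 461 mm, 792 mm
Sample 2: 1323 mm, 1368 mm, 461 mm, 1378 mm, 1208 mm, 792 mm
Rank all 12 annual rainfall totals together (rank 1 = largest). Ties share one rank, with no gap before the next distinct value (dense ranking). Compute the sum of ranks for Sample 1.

Sorted (descending): 1378, 1368, 1341, 1323, 1321, 1208, 1119, 1119, 792, 792, 461, 461
The 2 values of 1119 share dense rank 7.
The 2 values of 792 share dense rank 8.
The 2 values of 461 share dense rank 9.
Remaining distinct values take the next consecutive integers.
Sample 1 values → pooled ranks: 1321→5, 1119→7, 1119→7, 1341→3, 461→9, 792→8
Rank sum = 5 + 7 + 7 + 3 + 9 + 8 = 39

39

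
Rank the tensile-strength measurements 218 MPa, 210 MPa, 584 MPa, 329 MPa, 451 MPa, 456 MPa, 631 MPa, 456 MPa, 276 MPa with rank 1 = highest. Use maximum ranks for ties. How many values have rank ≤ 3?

Sorted (descending): 631, 584, 456, 456, 451, 329, 276, 218, 210
The 2 values of 456 occupy positions 3–4 → each gets rank 4.
Ranks ≤ 3: {1, 2} → 2 values.

2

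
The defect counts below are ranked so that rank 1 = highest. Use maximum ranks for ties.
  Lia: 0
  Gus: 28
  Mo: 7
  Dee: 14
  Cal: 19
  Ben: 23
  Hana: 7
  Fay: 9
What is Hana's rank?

Sorted (descending): 28, 23, 19, 14, 9, 7, 7, 0
The 2 values of 7 occupy positions 6–7 → each gets rank 7.
Hana has value 7 → rank 7.

7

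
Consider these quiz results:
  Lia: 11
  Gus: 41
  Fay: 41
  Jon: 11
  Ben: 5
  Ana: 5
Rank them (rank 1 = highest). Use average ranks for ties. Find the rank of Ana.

5.5

Sorted (descending): 41, 41, 11, 11, 5, 5
The 2 values of 41 occupy positions 1–2 → average rank (1+2)/2 = 1.5.
The 2 values of 11 occupy positions 3–4 → average rank (3+4)/2 = 3.5.
The 2 values of 5 occupy positions 5–6 → average rank (5+6)/2 = 5.5.
Ana has value 5 → rank 5.5.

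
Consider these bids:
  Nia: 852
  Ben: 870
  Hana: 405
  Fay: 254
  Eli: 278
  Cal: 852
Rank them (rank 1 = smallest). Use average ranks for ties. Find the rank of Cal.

Sorted (ascending): 254, 278, 405, 852, 852, 870
The 2 values of 852 occupy positions 4–5 → average rank (4+5)/2 = 4.5.
Cal has value 852 → rank 4.5.

4.5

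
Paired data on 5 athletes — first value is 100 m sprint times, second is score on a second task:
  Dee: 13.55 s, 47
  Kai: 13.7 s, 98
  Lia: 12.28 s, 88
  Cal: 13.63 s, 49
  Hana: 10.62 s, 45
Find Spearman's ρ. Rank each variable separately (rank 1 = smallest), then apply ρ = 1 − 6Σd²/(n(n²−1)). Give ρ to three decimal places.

0.700

Ranks of variable 1: 3, 5, 2, 4, 1
Ranks of variable 2: 2, 5, 4, 3, 1
d = r₁ − r₂: 1, 0, -2, 1, 0
d²: 1, 0, 4, 1, 0; Σd² = 6
ρ = 1 − 6·6/(5·24) = 1 − 36/120 = 0.700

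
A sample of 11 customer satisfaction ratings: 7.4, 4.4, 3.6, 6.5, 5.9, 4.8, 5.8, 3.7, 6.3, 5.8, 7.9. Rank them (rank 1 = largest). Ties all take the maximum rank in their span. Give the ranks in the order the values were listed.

2, 9, 11, 3, 5, 8, 7, 10, 4, 7, 1

Sorted (descending): 7.9, 7.4, 6.5, 6.3, 5.9, 5.8, 5.8, 4.8, 4.4, 3.7, 3.6
The 2 values of 5.8 occupy positions 6–7 → each gets rank 7.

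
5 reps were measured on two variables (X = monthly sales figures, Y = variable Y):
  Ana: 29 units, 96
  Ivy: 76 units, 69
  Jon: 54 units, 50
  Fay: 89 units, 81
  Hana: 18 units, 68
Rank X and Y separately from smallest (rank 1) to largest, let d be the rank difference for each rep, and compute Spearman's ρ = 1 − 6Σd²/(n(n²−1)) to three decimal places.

0.200

Ranks of variable 1: 2, 4, 3, 5, 1
Ranks of variable 2: 5, 3, 1, 4, 2
d = r₁ − r₂: -3, 1, 2, 1, -1
d²: 9, 1, 4, 1, 1; Σd² = 16
ρ = 1 − 6·16/(5·24) = 1 − 96/120 = 0.200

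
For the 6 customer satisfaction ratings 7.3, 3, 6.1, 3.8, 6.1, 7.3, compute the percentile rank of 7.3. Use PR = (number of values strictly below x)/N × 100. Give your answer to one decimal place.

66.7

N = 6.
Strictly below 7.3: 4. Equal to 7.3: 2.
PR = 4/6 × 100 = 66.7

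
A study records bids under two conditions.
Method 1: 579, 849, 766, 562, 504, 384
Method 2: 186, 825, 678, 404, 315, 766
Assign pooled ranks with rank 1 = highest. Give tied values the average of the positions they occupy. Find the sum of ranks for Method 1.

Sorted (descending): 849, 825, 766, 766, 678, 579, 562, 504, 404, 384, 315, 186
The 2 values of 766 occupy positions 3–4 → average rank (3+4)/2 = 3.5.
Method 1 values → pooled ranks: 579→6, 849→1, 766→3.5, 562→7, 504→8, 384→10
Rank sum = 6 + 1 + 3.5 + 7 + 8 + 10 = 35.5

35.5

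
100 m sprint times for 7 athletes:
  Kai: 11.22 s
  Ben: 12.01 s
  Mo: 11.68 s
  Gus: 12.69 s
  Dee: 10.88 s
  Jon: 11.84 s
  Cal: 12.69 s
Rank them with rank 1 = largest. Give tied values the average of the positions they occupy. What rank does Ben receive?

Sorted (descending): 12.69, 12.69, 12.01, 11.84, 11.68, 11.22, 10.88
The 2 values of 12.69 occupy positions 1–2 → average rank (1+2)/2 = 1.5.
Ben has value 12.01 s → rank 3.

3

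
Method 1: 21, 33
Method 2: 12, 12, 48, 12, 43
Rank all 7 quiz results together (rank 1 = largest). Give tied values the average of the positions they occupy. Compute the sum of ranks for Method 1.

7

Sorted (descending): 48, 43, 33, 21, 12, 12, 12
The 3 values of 12 occupy positions 5–7 → average rank 6.
Method 1 values → pooled ranks: 21→4, 33→3
Rank sum = 4 + 3 = 7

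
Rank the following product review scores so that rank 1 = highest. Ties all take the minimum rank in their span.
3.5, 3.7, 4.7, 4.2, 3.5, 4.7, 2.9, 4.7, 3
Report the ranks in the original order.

6, 5, 1, 4, 6, 1, 9, 1, 8

Sorted (descending): 4.7, 4.7, 4.7, 4.2, 3.7, 3.5, 3.5, 3, 2.9
The 3 values of 4.7 occupy positions 1–3 → each gets rank 1.
The 2 values of 3.5 occupy positions 6–7 → each gets rank 6.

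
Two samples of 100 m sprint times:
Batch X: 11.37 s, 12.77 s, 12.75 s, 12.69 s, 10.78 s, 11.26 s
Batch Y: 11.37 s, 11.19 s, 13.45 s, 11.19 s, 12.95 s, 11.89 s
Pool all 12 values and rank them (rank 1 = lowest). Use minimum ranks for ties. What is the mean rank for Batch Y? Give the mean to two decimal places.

Sorted (ascending): 10.78, 11.19, 11.19, 11.26, 11.37, 11.37, 11.89, 12.69, 12.75, 12.77, 12.95, 13.45
The 2 values of 11.19 occupy positions 2–3 → each gets rank 2.
The 2 values of 11.37 occupy positions 5–6 → each gets rank 5.
Batch Y values → pooled ranks: 11.37→5, 11.19→2, 13.45→12, 11.19→2, 12.95→11, 11.89→7
Mean rank = (5 + 2 + 12 + 2 + 11 + 7) / 6 = 6.50

6.50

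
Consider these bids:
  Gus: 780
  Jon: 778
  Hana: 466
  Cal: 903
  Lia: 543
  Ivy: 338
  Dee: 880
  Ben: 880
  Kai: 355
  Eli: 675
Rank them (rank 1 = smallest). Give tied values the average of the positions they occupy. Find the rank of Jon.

6

Sorted (ascending): 338, 355, 466, 543, 675, 778, 780, 880, 880, 903
The 2 values of 880 occupy positions 8–9 → average rank (8+9)/2 = 8.5.
Jon has value 778 → rank 6.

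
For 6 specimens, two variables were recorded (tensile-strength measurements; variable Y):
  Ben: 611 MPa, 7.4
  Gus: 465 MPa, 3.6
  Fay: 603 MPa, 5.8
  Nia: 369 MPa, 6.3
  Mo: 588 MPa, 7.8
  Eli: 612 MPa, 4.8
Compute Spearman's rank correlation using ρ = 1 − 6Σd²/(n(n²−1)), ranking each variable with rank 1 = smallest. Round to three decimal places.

Ranks of variable 1: 5, 2, 4, 1, 3, 6
Ranks of variable 2: 5, 1, 3, 4, 6, 2
d = r₁ − r₂: 0, 1, 1, -3, -3, 4
d²: 0, 1, 1, 9, 9, 16; Σd² = 36
ρ = 1 − 6·36/(6·35) = 1 − 216/210 = -0.029

-0.029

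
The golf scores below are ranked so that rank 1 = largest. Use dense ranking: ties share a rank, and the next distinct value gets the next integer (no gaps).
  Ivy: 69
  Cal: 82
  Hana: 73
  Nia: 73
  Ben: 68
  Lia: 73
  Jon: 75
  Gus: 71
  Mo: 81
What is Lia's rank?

4

Sorted (descending): 82, 81, 75, 73, 73, 73, 71, 69, 68
The 3 values of 73 share dense rank 4.
Remaining distinct values take the next consecutive integers.
Lia has value 73 → rank 4.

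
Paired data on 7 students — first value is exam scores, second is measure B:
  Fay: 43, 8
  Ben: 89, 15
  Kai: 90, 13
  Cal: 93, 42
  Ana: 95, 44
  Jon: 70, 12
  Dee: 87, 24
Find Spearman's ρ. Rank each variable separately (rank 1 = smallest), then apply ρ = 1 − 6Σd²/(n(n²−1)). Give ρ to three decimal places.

Ranks of variable 1: 1, 4, 5, 6, 7, 2, 3
Ranks of variable 2: 1, 4, 3, 6, 7, 2, 5
d = r₁ − r₂: 0, 0, 2, 0, 0, 0, -2
d²: 0, 0, 4, 0, 0, 0, 4; Σd² = 8
ρ = 1 − 6·8/(7·48) = 1 − 48/336 = 0.857

0.857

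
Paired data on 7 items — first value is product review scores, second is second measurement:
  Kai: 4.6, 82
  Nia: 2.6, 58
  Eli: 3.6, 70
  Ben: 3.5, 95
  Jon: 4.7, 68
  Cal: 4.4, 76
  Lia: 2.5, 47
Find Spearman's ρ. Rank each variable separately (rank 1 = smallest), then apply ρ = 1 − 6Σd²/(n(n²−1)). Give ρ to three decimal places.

0.429

Ranks of variable 1: 6, 2, 4, 3, 7, 5, 1
Ranks of variable 2: 6, 2, 4, 7, 3, 5, 1
d = r₁ − r₂: 0, 0, 0, -4, 4, 0, 0
d²: 0, 0, 0, 16, 16, 0, 0; Σd² = 32
ρ = 1 − 6·32/(7·48) = 1 − 192/336 = 0.429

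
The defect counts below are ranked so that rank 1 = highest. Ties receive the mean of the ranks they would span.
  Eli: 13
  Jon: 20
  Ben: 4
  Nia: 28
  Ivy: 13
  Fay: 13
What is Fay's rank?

4

Sorted (descending): 28, 20, 13, 13, 13, 4
The 3 values of 13 occupy positions 3–5 → average rank 4.
Fay has value 13 → rank 4.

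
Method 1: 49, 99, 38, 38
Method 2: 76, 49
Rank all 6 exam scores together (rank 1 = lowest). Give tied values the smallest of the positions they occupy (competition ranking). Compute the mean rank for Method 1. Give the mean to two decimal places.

2.75

Sorted (ascending): 38, 38, 49, 49, 76, 99
The 2 values of 38 occupy positions 1–2 → each gets rank 1.
The 2 values of 49 occupy positions 3–4 → each gets rank 3.
Method 1 values → pooled ranks: 49→3, 99→6, 38→1, 38→1
Mean rank = (3 + 6 + 1 + 1) / 4 = 2.75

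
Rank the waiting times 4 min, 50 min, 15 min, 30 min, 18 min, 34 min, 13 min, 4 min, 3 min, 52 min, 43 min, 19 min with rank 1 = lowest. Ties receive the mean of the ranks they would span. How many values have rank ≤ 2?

1

Sorted (ascending): 3, 4, 4, 13, 15, 18, 19, 30, 34, 43, 50, 52
The 2 values of 4 occupy positions 2–3 → average rank (2+3)/2 = 2.5.
Ranks ≤ 2: {1} → 1 value.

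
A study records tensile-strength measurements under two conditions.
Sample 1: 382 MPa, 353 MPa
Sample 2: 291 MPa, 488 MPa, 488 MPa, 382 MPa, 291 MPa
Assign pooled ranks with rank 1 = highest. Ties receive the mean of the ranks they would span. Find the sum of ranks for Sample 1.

8.5

Sorted (descending): 488, 488, 382, 382, 353, 291, 291
The 2 values of 488 occupy positions 1–2 → average rank (1+2)/2 = 1.5.
The 2 values of 382 occupy positions 3–4 → average rank (3+4)/2 = 3.5.
The 2 values of 291 occupy positions 6–7 → average rank (6+7)/2 = 6.5.
Sample 1 values → pooled ranks: 382→3.5, 353→5
Rank sum = 3.5 + 5 = 8.5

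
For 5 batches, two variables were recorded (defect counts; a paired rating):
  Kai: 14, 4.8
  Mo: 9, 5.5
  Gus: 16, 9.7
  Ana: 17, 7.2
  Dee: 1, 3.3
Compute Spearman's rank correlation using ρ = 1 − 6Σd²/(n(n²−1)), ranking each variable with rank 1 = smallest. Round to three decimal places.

0.800

Ranks of variable 1: 3, 2, 4, 5, 1
Ranks of variable 2: 2, 3, 5, 4, 1
d = r₁ − r₂: 1, -1, -1, 1, 0
d²: 1, 1, 1, 1, 0; Σd² = 4
ρ = 1 − 6·4/(5·24) = 1 − 24/120 = 0.800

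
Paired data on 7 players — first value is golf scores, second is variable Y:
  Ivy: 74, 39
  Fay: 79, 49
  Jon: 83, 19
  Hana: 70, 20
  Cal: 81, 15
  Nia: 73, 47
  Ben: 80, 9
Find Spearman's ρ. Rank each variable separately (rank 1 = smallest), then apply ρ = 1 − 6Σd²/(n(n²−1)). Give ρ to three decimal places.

-0.536

Ranks of variable 1: 3, 4, 7, 1, 6, 2, 5
Ranks of variable 2: 5, 7, 3, 4, 2, 6, 1
d = r₁ − r₂: -2, -3, 4, -3, 4, -4, 4
d²: 4, 9, 16, 9, 16, 16, 16; Σd² = 86
ρ = 1 − 6·86/(7·48) = 1 − 516/336 = -0.536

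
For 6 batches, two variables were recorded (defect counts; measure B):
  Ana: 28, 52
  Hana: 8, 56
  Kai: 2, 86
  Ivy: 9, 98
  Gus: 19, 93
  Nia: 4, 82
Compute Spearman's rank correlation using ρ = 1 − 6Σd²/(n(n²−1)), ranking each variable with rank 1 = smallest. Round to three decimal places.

Ranks of variable 1: 6, 3, 1, 4, 5, 2
Ranks of variable 2: 1, 2, 4, 6, 5, 3
d = r₁ − r₂: 5, 1, -3, -2, 0, -1
d²: 25, 1, 9, 4, 0, 1; Σd² = 40
ρ = 1 − 6·40/(6·35) = 1 − 240/210 = -0.143

-0.143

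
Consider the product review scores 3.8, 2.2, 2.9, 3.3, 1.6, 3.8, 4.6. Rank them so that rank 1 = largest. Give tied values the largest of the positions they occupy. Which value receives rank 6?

2.2

Sorted (descending): 4.6, 3.8, 3.8, 3.3, 2.9, 2.2, 1.6
The 2 values of 3.8 occupy positions 2–3 → each gets rank 3.
Rank 6 → value 2.2.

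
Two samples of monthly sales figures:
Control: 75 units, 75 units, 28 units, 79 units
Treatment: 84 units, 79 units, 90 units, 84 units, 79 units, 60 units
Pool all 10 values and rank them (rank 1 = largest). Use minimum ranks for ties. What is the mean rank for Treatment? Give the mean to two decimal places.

3.67

Sorted (descending): 90, 84, 84, 79, 79, 79, 75, 75, 60, 28
The 2 values of 84 occupy positions 2–3 → each gets rank 2.
The 3 values of 79 occupy positions 4–6 → each gets rank 4.
The 2 values of 75 occupy positions 7–8 → each gets rank 7.
Treatment values → pooled ranks: 84→2, 79→4, 90→1, 84→2, 79→4, 60→9
Mean rank = (2 + 4 + 1 + 2 + 4 + 9) / 6 = 3.67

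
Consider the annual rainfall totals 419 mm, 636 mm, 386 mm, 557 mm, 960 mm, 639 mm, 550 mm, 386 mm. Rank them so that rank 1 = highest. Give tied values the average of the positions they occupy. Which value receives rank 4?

Sorted (descending): 960, 639, 636, 557, 550, 419, 386, 386
The 2 values of 386 occupy positions 7–8 → average rank (7+8)/2 = 7.5.
Rank 4 → value 557.

557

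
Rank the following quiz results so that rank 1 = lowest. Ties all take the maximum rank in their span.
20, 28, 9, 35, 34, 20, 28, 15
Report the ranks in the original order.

4, 6, 1, 8, 7, 4, 6, 2

Sorted (ascending): 9, 15, 20, 20, 28, 28, 34, 35
The 2 values of 20 occupy positions 3–4 → each gets rank 4.
The 2 values of 28 occupy positions 5–6 → each gets rank 6.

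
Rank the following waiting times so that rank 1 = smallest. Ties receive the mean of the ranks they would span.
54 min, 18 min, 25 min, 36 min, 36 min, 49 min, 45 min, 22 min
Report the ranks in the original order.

Sorted (ascending): 18, 22, 25, 36, 36, 45, 49, 54
The 2 values of 36 occupy positions 4–5 → average rank (4+5)/2 = 4.5.

8, 1, 3, 4.5, 4.5, 7, 6, 2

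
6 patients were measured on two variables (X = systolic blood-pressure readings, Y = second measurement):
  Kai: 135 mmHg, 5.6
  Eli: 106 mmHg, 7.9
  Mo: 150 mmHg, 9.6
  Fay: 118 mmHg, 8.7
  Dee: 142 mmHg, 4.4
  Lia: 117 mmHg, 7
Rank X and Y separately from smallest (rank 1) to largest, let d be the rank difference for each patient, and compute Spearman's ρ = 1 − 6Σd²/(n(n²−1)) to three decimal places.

0.029

Ranks of variable 1: 4, 1, 6, 3, 5, 2
Ranks of variable 2: 2, 4, 6, 5, 1, 3
d = r₁ − r₂: 2, -3, 0, -2, 4, -1
d²: 4, 9, 0, 4, 16, 1; Σd² = 34
ρ = 1 − 6·34/(6·35) = 1 − 204/210 = 0.029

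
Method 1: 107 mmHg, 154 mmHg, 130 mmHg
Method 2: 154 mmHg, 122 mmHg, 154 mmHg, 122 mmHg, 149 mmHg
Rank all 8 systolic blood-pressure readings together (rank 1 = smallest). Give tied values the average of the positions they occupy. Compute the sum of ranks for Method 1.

Sorted (ascending): 107, 122, 122, 130, 149, 154, 154, 154
The 2 values of 122 occupy positions 2–3 → average rank (2+3)/2 = 2.5.
The 3 values of 154 occupy positions 6–8 → average rank 7.
Method 1 values → pooled ranks: 107→1, 154→7, 130→4
Rank sum = 1 + 7 + 4 = 12

12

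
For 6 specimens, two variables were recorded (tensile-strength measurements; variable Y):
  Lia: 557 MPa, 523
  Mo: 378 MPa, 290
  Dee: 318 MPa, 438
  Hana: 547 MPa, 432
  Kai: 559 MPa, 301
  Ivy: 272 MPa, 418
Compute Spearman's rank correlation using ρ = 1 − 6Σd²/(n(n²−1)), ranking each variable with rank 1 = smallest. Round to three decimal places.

0.029

Ranks of variable 1: 5, 3, 2, 4, 6, 1
Ranks of variable 2: 6, 1, 5, 4, 2, 3
d = r₁ − r₂: -1, 2, -3, 0, 4, -2
d²: 1, 4, 9, 0, 16, 4; Σd² = 34
ρ = 1 − 6·34/(6·35) = 1 − 204/210 = 0.029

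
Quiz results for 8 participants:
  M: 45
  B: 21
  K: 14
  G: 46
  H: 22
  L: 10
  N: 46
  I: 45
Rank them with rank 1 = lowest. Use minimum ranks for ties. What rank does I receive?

5

Sorted (ascending): 10, 14, 21, 22, 45, 45, 46, 46
The 2 values of 45 occupy positions 5–6 → each gets rank 5.
The 2 values of 46 occupy positions 7–8 → each gets rank 7.
I has value 45 → rank 5.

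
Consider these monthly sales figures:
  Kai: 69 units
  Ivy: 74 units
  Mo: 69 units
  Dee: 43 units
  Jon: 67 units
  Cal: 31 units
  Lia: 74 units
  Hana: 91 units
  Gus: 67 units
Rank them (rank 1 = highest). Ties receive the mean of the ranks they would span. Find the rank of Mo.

4.5

Sorted (descending): 91, 74, 74, 69, 69, 67, 67, 43, 31
The 2 values of 74 occupy positions 2–3 → average rank (2+3)/2 = 2.5.
The 2 values of 69 occupy positions 4–5 → average rank (4+5)/2 = 4.5.
The 2 values of 67 occupy positions 6–7 → average rank (6+7)/2 = 6.5.
Mo has value 69 units → rank 4.5.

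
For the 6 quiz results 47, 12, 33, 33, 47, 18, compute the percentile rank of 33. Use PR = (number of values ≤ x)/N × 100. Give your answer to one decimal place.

N = 6.
Strictly below 33: 2. Equal to 33: 2.
PR = 4/6 × 100 = 66.7

66.7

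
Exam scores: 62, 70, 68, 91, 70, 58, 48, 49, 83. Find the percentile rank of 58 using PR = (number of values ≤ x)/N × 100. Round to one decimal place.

N = 9.
Strictly below 58: 2. Equal to 58: 1.
PR = 3/9 × 100 = 33.3

33.3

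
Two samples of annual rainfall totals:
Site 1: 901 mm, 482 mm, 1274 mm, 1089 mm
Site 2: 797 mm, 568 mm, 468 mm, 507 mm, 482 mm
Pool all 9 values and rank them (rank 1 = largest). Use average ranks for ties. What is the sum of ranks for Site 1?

13.5

Sorted (descending): 1274, 1089, 901, 797, 568, 507, 482, 482, 468
The 2 values of 482 occupy positions 7–8 → average rank (7+8)/2 = 7.5.
Site 1 values → pooled ranks: 901→3, 482→7.5, 1274→1, 1089→2
Rank sum = 3 + 7.5 + 1 + 2 = 13.5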